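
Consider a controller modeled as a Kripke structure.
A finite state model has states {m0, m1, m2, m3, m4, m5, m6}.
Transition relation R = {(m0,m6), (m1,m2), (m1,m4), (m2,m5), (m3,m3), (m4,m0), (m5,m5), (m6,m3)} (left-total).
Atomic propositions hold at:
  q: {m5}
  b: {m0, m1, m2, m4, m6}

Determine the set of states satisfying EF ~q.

{m0, m1, m2, m3, m4, m6}

Sat(~q) = {m0, m1, m2, m3, m4, m6}
EF ~q: least fixpoint, start Z0 = {m0, m1, m2, m3, m4, m6}, add states with some successor in Z. Already a fixed point.
Sat(EF ~q) = {m0, m1, m2, m3, m4, m6}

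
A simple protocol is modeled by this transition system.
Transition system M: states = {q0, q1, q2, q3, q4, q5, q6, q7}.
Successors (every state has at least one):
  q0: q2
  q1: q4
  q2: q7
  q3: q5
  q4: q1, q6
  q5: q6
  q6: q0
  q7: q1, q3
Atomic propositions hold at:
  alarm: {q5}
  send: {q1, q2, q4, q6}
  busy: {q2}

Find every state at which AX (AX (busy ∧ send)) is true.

{q6}

Sat(busy ∧ send) = {q2}
Sat(AX (busy ∧ send)) = {s : every successor in {q2}} = {q0}
Sat(AX (AX (busy ∧ send))) = {s : every successor in {q0}} = {q6}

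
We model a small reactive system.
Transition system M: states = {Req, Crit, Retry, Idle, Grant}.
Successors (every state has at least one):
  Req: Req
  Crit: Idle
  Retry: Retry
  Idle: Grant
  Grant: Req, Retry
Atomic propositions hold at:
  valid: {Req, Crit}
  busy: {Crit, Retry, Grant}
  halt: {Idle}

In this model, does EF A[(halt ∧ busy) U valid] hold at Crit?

Sat(halt ∧ busy) = ∅
A[(halt ∧ busy) U valid]: least fixpoint, start Z0 = Sat(valid) = {Req, Crit}, add states in Sat(halt ∧ busy) with every successor in Z. Already a fixed point.
Sat(A[(halt ∧ busy) U valid]) = {Req, Crit}
EF A[(halt ∧ busy) U valid]: least fixpoint, start Z0 = {Req, Crit}, add states with some successor in Z. Z1 = {Req, Crit, Grant}; Z2 = {Req, Crit, Idle, Grant}; fixed.
Sat(EF A[(halt ∧ busy) U valid]) = {Req, Crit, Idle, Grant}
Crit ∈ Sat(EF A[(halt ∧ busy) U valid]) = {Req, Crit, Idle, Grant}, so the formula holds at Crit.

Yes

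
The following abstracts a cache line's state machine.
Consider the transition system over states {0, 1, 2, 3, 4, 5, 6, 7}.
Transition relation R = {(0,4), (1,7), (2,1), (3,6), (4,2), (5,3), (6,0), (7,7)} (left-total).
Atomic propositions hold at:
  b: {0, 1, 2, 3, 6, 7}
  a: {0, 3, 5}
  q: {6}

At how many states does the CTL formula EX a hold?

Sat(EX a) = {s : some successor in {0, 3, 5}} = {5, 6}
|Sat(EX a)| = |{5, 6}| = 2.

2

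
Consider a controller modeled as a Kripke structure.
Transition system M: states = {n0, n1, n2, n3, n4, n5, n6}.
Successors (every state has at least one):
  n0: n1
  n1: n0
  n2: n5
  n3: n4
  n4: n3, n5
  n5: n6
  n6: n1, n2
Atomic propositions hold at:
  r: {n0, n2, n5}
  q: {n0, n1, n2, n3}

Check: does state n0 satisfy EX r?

No

Sat(EX r) = {s : some successor in {n0, n2, n5}} = {n1, n2, n4, n6}
n0 ∉ Sat(EX r) = {n1, n2, n4, n6}, so the formula does not hold at n0.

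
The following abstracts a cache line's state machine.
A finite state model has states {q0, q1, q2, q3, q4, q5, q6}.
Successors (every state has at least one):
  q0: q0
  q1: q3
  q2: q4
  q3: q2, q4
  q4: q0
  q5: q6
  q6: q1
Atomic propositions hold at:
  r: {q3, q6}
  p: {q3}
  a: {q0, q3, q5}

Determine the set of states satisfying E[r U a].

{q0, q3, q5}

E[r U a]: least fixpoint, start Z0 = Sat(a) = {q0, q3, q5}, add states in Sat(r) with some successor in Z. Already a fixed point.
Sat(E[r U a]) = {q0, q3, q5}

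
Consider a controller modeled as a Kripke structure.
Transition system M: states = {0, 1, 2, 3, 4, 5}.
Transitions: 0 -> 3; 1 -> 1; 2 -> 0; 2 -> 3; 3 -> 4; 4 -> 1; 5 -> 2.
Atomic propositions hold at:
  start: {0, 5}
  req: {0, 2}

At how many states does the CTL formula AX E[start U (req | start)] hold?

1

Sat(req | start) = {0, 2, 5}
E[start U (req | start)]: least fixpoint, start Z0 = Sat((req | start)) = {0, 2, 5}, add states in Sat(start) with some successor in Z. Already a fixed point.
Sat(E[start U (req | start)]) = {0, 2, 5}
Sat(AX E[start U (req | start)]) = {s : every successor in {0, 2, 5}} = {5}
|Sat(AX E[start U (req | start)])| = |{5}| = 1.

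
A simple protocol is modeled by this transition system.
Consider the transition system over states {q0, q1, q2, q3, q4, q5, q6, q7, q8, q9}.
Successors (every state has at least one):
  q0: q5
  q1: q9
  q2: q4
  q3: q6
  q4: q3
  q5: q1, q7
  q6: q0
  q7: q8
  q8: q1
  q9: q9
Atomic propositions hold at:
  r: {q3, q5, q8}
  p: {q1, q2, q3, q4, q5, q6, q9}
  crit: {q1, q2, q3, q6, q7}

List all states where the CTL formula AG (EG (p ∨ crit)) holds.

Sat(p ∨ crit) = {q1, q2, q3, q4, q5, q6, q7, q9}
EG (p ∨ crit): greatest fixpoint, start Z0 = {q1, q2, q3, q4, q5, q6, q7, q9}, keep only states in Sat with some successor in Z. Z1 = {q1, q2, q3, q4, q5, q9}; Z2 = {q1, q2, q4, q5, q9}; Z3 = {q1, q2, q5, q9}; Z4 = {q1, q5, q9}; fixed.
Sat(EG (p ∨ crit)) = {q1, q5, q9}
AG (EG (p ∨ crit)): greatest fixpoint, start Z0 = {q1, q5, q9}, keep only states in Sat with every successor in Z. Z1 = {q1, q9}; fixed.
Sat(AG (EG (p ∨ crit))) = {q1, q9}

{q1, q9}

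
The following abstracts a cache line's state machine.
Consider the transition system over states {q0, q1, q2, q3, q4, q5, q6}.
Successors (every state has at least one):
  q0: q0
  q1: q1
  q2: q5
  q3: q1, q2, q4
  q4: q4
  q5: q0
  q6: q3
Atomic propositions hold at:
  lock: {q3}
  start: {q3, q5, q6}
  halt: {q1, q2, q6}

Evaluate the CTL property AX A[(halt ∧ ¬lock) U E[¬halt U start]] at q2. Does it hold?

Sat(¬lock) = {q0, q1, q2, q4, q5, q6}
Sat(halt ∧ ¬lock) = {q1, q2, q6}
Sat(¬halt) = {q0, q3, q4, q5}
E[¬halt U start]: least fixpoint, start Z0 = Sat(start) = {q3, q5, q6}, add states in Sat(¬halt) with some successor in Z. Already a fixed point.
Sat(E[¬halt U start]) = {q3, q5, q6}
A[(halt ∧ ¬lock) U E[¬halt U start]]: least fixpoint, start Z0 = Sat(E[¬halt U start]) = {q3, q5, q6}, add states in Sat(halt ∧ ¬lock) with every successor in Z. Z1 = {q2, q3, q5, q6}; fixed.
Sat(A[(halt ∧ ¬lock) U E[¬halt U start]]) = {q2, q3, q5, q6}
Sat(AX A[(halt ∧ ¬lock) U E[¬halt U start]]) = {s : every successor in {q2, q3, q5, q6}} = {q2, q6}
q2 ∈ Sat(AX A[(halt ∧ ¬lock) U E[¬halt U start]]) = {q2, q6}, so the formula holds at q2.

Yes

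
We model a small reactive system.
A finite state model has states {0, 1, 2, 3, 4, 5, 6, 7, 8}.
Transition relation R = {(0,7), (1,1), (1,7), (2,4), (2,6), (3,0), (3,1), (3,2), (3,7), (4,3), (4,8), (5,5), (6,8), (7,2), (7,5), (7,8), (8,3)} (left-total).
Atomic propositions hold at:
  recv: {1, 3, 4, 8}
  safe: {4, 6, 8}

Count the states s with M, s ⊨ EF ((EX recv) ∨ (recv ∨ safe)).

8

Sat(EX recv) = {s : some successor in {1, 3, 4, 8}} = {1, 2, 3, 4, 6, 7, 8}
Sat(recv ∨ safe) = {1, 3, 4, 6, 8}
Sat((EX recv) ∨ (recv ∨ safe)) = {1, 2, 3, 4, 6, 7, 8}
EF ((EX recv) ∨ (recv ∨ safe)): least fixpoint, start Z0 = {1, 2, 3, 4, 6, 7, 8}, add states with some successor in Z. Z1 = {0, 1, 2, 3, 4, 6, 7, 8}; fixed.
Sat(EF ((EX recv) ∨ (recv ∨ safe))) = {0, 1, 2, 3, 4, 6, 7, 8}
|Sat(EF ((EX recv) ∨ (recv ∨ safe)))| = |{0, 1, 2, 3, 4, 6, 7, 8}| = 8.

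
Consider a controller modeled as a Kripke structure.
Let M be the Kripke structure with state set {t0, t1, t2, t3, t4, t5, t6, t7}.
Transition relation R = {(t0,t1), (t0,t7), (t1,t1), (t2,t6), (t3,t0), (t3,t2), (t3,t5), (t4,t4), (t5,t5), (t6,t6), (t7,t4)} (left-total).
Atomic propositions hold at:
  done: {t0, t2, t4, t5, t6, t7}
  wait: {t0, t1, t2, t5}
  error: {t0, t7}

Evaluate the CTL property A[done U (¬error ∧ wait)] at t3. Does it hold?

Sat(¬error) = {t1, t2, t3, t4, t5, t6}
Sat(¬error ∧ wait) = {t1, t2, t5}
A[done U (¬error ∧ wait)]: least fixpoint, start Z0 = Sat((¬error ∧ wait)) = {t1, t2, t5}, add states in Sat(done) with every successor in Z. Already a fixed point.
Sat(A[done U (¬error ∧ wait)]) = {t1, t2, t5}
t3 ∉ Sat(A[done U (¬error ∧ wait)]) = {t1, t2, t5}, so the formula does not hold at t3.

No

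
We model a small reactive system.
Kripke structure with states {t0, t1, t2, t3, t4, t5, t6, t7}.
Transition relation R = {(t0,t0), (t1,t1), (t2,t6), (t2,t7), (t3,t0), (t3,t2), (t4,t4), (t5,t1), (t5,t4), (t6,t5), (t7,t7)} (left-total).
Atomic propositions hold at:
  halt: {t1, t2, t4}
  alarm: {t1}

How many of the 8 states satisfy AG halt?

AG halt: greatest fixpoint, start Z0 = {t1, t2, t4}, keep only states in Sat with every successor in Z. Z1 = {t1, t4}; fixed.
Sat(AG halt) = {t1, t4}
|Sat(AG halt)| = |{t1, t4}| = 2.

2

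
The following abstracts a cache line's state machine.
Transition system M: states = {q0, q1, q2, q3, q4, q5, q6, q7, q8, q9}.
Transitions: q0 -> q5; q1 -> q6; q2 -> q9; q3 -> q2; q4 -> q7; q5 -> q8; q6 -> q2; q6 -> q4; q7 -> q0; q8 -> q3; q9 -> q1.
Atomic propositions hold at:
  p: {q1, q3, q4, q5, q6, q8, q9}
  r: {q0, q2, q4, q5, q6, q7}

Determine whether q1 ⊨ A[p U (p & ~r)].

Sat(~r) = {q1, q3, q8, q9}
Sat(p & ~r) = {q1, q3, q8, q9}
A[p U (p & ~r)]: least fixpoint, start Z0 = Sat((p & ~r)) = {q1, q3, q8, q9}, add states in Sat(p) with every successor in Z. Z1 = {q1, q3, q5, q8, q9}; fixed.
Sat(A[p U (p & ~r)]) = {q1, q3, q5, q8, q9}
q1 ∈ Sat(A[p U (p & ~r)]) = {q1, q3, q5, q8, q9}, so the formula holds at q1.

Yes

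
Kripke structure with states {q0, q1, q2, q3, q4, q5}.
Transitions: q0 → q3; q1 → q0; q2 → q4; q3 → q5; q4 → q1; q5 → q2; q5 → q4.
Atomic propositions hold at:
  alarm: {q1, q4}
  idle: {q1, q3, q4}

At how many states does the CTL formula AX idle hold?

3

Sat(AX idle) = {s : every successor in {q1, q3, q4}} = {q0, q2, q4}
|Sat(AX idle)| = |{q0, q2, q4}| = 3.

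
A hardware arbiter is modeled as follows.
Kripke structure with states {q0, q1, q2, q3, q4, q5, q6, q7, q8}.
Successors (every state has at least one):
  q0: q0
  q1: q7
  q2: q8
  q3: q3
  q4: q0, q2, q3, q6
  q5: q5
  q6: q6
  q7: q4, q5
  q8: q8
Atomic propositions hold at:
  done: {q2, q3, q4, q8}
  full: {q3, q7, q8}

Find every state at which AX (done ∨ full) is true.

Sat(done ∨ full) = {q2, q3, q4, q7, q8}
Sat(AX (done ∨ full)) = {s : every successor in {q2, q3, q4, q7, q8}} = {q1, q2, q3, q8}

{q1, q2, q3, q8}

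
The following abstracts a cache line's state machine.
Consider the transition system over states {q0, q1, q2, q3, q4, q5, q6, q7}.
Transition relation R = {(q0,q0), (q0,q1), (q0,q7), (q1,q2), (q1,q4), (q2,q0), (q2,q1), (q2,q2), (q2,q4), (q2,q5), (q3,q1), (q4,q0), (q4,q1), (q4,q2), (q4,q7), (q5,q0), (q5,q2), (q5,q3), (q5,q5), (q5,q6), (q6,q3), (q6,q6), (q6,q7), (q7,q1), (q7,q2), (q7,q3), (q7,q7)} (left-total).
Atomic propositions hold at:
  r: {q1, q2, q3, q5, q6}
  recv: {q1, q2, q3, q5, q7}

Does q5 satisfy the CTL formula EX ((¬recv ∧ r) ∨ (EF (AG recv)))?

Sat(¬recv) = {q0, q4, q6}
Sat(¬recv ∧ r) = {q6}
AG recv: greatest fixpoint, start Z0 = {q1, q2, q3, q5, q7}, keep only states in Sat with every successor in Z. Z1 = {q3, q7}; Z2 = ∅; fixed.
Sat(AG recv) = ∅
EF (AG recv): least fixpoint, start Z0 = ∅, add states with some successor in Z. Already a fixed point.
Sat(EF (AG recv)) = ∅
Sat((¬recv ∧ r) ∨ (EF (AG recv))) = {q6}
Sat(EX ((¬recv ∧ r) ∨ (EF (AG recv)))) = {s : some successor in {q6}} = {q5, q6}
q5 ∈ Sat(EX ((¬recv ∧ r) ∨ (EF (AG recv)))) = {q5, q6}, so the formula holds at q5.

Yes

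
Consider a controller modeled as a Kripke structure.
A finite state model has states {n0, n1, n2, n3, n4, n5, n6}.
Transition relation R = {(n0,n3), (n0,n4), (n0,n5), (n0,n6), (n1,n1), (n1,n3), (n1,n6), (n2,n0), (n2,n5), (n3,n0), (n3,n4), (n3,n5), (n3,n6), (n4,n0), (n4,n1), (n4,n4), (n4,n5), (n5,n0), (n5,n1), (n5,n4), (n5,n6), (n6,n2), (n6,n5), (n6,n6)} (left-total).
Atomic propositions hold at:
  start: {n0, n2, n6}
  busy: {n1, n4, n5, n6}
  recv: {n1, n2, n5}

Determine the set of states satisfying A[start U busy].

A[start U busy]: least fixpoint, start Z0 = Sat(busy) = {n1, n4, n5, n6}, add states in Sat(start) with every successor in Z. Already a fixed point.
Sat(A[start U busy]) = {n1, n4, n5, n6}

{n1, n4, n5, n6}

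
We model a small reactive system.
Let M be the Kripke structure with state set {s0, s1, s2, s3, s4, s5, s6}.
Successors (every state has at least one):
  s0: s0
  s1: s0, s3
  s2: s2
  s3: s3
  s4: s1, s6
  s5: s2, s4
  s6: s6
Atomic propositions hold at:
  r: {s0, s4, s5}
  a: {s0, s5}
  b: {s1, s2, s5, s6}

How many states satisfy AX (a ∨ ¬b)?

3

Sat(¬b) = {s0, s3, s4}
Sat(a ∨ ¬b) = {s0, s3, s4, s5}
Sat(AX (a ∨ ¬b)) = {s : every successor in {s0, s3, s4, s5}} = {s0, s1, s3}
|Sat(AX (a ∨ ¬b))| = |{s0, s1, s3}| = 3.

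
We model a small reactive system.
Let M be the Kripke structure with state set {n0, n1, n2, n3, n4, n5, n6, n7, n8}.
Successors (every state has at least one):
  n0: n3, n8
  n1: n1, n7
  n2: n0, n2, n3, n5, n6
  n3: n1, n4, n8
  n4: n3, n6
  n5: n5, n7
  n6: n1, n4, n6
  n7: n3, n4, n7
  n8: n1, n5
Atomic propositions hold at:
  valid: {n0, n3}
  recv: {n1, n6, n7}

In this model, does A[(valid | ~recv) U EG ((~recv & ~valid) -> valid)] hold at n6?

Sat(~recv) = {n0, n2, n3, n4, n5, n8}
Sat(valid | ~recv) = {n0, n2, n3, n4, n5, n8}
Sat(~valid) = {n1, n2, n4, n5, n6, n7, n8}
Sat(~recv & ~valid) = {n2, n4, n5, n8}
Sat((~recv & ~valid) -> valid) = {n0, n1, n3, n6, n7}
EG ((~recv & ~valid) -> valid): greatest fixpoint, start Z0 = {n0, n1, n3, n6, n7}, keep only states in Sat with some successor in Z. Already a fixed point.
Sat(EG ((~recv & ~valid) -> valid)) = {n0, n1, n3, n6, n7}
A[(valid | ~recv) U EG ((~recv & ~valid) -> valid)]: least fixpoint, start Z0 = Sat(EG ((~recv & ~valid) -> valid)) = {n0, n1, n3, n6, n7}, add states in Sat(valid | ~recv) with every successor in Z. Z1 = {n0, n1, n3, n4, n6, n7}; fixed.
Sat(A[(valid | ~recv) U EG ((~recv & ~valid) -> valid)]) = {n0, n1, n3, n4, n6, n7}
n6 ∈ Sat(A[(valid | ~recv) U EG ((~recv & ~valid) -> valid)]) = {n0, n1, n3, n4, n6, n7}, so the formula holds at n6.

Yes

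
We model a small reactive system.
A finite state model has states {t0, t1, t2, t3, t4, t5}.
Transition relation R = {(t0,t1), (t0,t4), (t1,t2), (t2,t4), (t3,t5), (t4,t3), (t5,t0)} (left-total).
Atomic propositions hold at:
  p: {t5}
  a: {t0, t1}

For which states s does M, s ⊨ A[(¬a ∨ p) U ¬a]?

Sat(¬a) = {t2, t3, t4, t5}
Sat(¬a ∨ p) = {t2, t3, t4, t5}
A[(¬a ∨ p) U ¬a]: least fixpoint, start Z0 = Sat(¬a) = {t2, t3, t4, t5}, add states in Sat(¬a ∨ p) with every successor in Z. Already a fixed point.
Sat(A[(¬a ∨ p) U ¬a]) = {t2, t3, t4, t5}

{t2, t3, t4, t5}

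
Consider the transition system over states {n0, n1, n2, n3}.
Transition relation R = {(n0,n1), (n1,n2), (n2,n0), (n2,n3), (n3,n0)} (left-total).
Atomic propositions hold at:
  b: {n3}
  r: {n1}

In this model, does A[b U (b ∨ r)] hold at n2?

Sat(b ∨ r) = {n1, n3}
A[b U (b ∨ r)]: least fixpoint, start Z0 = Sat((b ∨ r)) = {n1, n3}, add states in Sat(b) with every successor in Z. Already a fixed point.
Sat(A[b U (b ∨ r)]) = {n1, n3}
n2 ∉ Sat(A[b U (b ∨ r)]) = {n1, n3}, so the formula does not hold at n2.

No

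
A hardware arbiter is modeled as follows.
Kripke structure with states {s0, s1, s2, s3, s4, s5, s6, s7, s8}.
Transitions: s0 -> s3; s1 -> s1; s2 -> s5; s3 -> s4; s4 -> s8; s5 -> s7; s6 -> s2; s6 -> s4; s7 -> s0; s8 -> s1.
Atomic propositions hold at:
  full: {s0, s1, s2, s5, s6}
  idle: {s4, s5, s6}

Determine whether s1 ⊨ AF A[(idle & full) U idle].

No

Sat(idle & full) = {s5, s6}
A[(idle & full) U idle]: least fixpoint, start Z0 = Sat(idle) = {s4, s5, s6}, add states in Sat(idle & full) with every successor in Z. Already a fixed point.
Sat(A[(idle & full) U idle]) = {s4, s5, s6}
AF A[(idle & full) U idle]: least fixpoint, start Z0 = {s4, s5, s6}, add states with every successor in Z. Z1 = {s2, s3, s4, s5, s6}; Z2 = {s0, s2, s3, s4, s5, s6}; Z3 = {s0, s2, s3, s4, s5, s6, s7}; fixed.
Sat(AF A[(idle & full) U idle]) = {s0, s2, s3, s4, s5, s6, s7}
s1 ∉ Sat(AF A[(idle & full) U idle]) = {s0, s2, s3, s4, s5, s6, s7}, so the formula does not hold at s1.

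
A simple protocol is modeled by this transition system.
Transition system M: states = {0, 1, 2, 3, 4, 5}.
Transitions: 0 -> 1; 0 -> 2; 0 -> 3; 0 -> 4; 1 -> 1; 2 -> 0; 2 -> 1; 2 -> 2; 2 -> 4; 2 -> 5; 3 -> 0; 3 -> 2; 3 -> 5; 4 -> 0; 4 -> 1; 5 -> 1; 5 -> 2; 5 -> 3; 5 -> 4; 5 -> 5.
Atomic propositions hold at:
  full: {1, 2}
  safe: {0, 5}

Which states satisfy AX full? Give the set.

{1}

Sat(AX full) = {s : every successor in {1, 2}} = {1}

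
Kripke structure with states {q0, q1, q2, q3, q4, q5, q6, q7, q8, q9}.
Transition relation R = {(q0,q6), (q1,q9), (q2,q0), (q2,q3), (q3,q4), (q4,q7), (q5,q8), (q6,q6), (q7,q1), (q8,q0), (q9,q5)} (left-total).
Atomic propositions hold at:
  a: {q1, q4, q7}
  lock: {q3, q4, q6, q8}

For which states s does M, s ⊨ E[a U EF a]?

EF a: least fixpoint, start Z0 = {q1, q4, q7}, add states with some successor in Z. Z1 = {q1, q3, q4, q7}; Z2 = {q1, q2, q3, q4, q7}; fixed.
Sat(EF a) = {q1, q2, q3, q4, q7}
E[a U EF a]: least fixpoint, start Z0 = Sat(EF a) = {q1, q2, q3, q4, q7}, add states in Sat(a) with some successor in Z. Already a fixed point.
Sat(E[a U EF a]) = {q1, q2, q3, q4, q7}

{q1, q2, q3, q4, q7}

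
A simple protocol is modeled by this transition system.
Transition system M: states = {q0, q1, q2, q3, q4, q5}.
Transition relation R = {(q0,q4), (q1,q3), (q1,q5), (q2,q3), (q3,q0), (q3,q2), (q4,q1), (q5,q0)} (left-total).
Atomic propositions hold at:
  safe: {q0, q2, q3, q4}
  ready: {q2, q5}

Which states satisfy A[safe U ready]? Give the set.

{q2, q5}

A[safe U ready]: least fixpoint, start Z0 = Sat(ready) = {q2, q5}, add states in Sat(safe) with every successor in Z. Already a fixed point.
Sat(A[safe U ready]) = {q2, q5}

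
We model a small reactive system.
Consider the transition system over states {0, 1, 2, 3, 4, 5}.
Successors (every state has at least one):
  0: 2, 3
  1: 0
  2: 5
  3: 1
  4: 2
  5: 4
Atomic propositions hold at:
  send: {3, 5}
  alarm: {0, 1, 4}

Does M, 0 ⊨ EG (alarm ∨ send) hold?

Sat(alarm ∨ send) = {0, 1, 3, 4, 5}
EG (alarm ∨ send): greatest fixpoint, start Z0 = {0, 1, 3, 4, 5}, keep only states in Sat with some successor in Z. Z1 = {0, 1, 3, 5}; Z2 = {0, 1, 3}; fixed.
Sat(EG (alarm ∨ send)) = {0, 1, 3}
0 ∈ Sat(EG (alarm ∨ send)) = {0, 1, 3}, so the formula holds at 0.

Yes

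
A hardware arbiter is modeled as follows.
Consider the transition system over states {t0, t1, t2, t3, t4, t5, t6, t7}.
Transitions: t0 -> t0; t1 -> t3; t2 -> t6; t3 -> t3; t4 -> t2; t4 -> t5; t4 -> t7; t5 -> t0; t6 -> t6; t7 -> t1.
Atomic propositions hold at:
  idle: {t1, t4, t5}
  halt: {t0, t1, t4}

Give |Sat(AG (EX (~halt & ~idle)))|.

Sat(~halt) = {t2, t3, t5, t6, t7}
Sat(~idle) = {t0, t2, t3, t6, t7}
Sat(~halt & ~idle) = {t2, t3, t6, t7}
Sat(EX (~halt & ~idle)) = {s : some successor in {t2, t3, t6, t7}} = {t1, t2, t3, t4, t6}
AG (EX (~halt & ~idle)): greatest fixpoint, start Z0 = {t1, t2, t3, t4, t6}, keep only states in Sat with every successor in Z. Z1 = {t1, t2, t3, t6}; fixed.
Sat(AG (EX (~halt & ~idle))) = {t1, t2, t3, t6}
|Sat(AG (EX (~halt & ~idle)))| = |{t1, t2, t3, t6}| = 4.

4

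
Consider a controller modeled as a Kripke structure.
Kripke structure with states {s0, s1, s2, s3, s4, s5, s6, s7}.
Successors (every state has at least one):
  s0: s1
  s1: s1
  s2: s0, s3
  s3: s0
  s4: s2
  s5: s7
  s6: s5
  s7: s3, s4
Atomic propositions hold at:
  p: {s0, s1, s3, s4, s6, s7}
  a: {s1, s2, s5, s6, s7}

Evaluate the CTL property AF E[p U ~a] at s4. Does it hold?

Sat(~a) = {s0, s3, s4}
E[p U ~a]: least fixpoint, start Z0 = Sat(~a) = {s0, s3, s4}, add states in Sat(p) with some successor in Z. Z1 = {s0, s3, s4, s7}; fixed.
Sat(E[p U ~a]) = {s0, s3, s4, s7}
AF E[p U ~a]: least fixpoint, start Z0 = {s0, s3, s4, s7}, add states with every successor in Z. Z1 = {s0, s2, s3, s4, s5, s7}; Z2 = {s0, s2, s3, s4, s5, s6, s7}; fixed.
Sat(AF E[p U ~a]) = {s0, s2, s3, s4, s5, s6, s7}
s4 ∈ Sat(AF E[p U ~a]) = {s0, s2, s3, s4, s5, s6, s7}, so the formula holds at s4.

Yes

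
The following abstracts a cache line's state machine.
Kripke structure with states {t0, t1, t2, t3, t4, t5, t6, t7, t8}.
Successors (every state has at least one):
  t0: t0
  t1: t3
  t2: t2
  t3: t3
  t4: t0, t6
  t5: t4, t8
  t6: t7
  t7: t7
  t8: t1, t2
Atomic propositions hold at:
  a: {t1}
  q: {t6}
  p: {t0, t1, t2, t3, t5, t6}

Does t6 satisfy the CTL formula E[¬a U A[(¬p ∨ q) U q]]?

Sat(¬a) = {t0, t2, t3, t4, t5, t6, t7, t8}
Sat(¬p) = {t4, t7, t8}
Sat(¬p ∨ q) = {t4, t6, t7, t8}
A[(¬p ∨ q) U q]: least fixpoint, start Z0 = Sat(q) = {t6}, add states in Sat(¬p ∨ q) with every successor in Z. Already a fixed point.
Sat(A[(¬p ∨ q) U q]) = {t6}
E[¬a U A[(¬p ∨ q) U q]]: least fixpoint, start Z0 = Sat(A[(¬p ∨ q) U q]) = {t6}, add states in Sat(¬a) with some successor in Z. Z1 = {t4, t6}; Z2 = {t4, t5, t6}; fixed.
Sat(E[¬a U A[(¬p ∨ q) U q]]) = {t4, t5, t6}
t6 ∈ Sat(E[¬a U A[(¬p ∨ q) U q]]) = {t4, t5, t6}, so the formula holds at t6.

Yes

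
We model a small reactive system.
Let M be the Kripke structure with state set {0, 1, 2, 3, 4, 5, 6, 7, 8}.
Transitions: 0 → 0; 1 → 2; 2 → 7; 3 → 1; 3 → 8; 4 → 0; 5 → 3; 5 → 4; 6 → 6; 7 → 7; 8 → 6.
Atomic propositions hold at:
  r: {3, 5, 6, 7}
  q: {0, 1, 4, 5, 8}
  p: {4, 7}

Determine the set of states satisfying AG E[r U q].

{0, 4}

E[r U q]: least fixpoint, start Z0 = Sat(q) = {0, 1, 4, 5, 8}, add states in Sat(r) with some successor in Z. Z1 = {0, 1, 3, 4, 5, 8}; fixed.
Sat(E[r U q]) = {0, 1, 3, 4, 5, 8}
AG E[r U q]: greatest fixpoint, start Z0 = {0, 1, 3, 4, 5, 8}, keep only states in Sat with every successor in Z. Z1 = {0, 3, 4, 5}; Z2 = {0, 4, 5}; Z3 = {0, 4}; fixed.
Sat(AG E[r U q]) = {0, 4}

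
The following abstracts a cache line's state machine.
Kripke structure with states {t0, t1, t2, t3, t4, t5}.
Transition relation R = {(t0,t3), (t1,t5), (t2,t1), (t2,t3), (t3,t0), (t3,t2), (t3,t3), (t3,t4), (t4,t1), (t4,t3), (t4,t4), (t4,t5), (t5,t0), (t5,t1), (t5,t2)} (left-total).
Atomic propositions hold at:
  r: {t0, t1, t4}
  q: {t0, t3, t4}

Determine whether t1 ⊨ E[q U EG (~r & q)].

Sat(~r) = {t2, t3, t5}
Sat(~r & q) = {t3}
EG (~r & q): greatest fixpoint, start Z0 = {t3}, keep only states in Sat with some successor in Z. Already a fixed point.
Sat(EG (~r & q)) = {t3}
E[q U EG (~r & q)]: least fixpoint, start Z0 = Sat(EG (~r & q)) = {t3}, add states in Sat(q) with some successor in Z. Z1 = {t0, t3, t4}; fixed.
Sat(E[q U EG (~r & q)]) = {t0, t3, t4}
t1 ∉ Sat(E[q U EG (~r & q)]) = {t0, t3, t4}, so the formula does not hold at t1.

No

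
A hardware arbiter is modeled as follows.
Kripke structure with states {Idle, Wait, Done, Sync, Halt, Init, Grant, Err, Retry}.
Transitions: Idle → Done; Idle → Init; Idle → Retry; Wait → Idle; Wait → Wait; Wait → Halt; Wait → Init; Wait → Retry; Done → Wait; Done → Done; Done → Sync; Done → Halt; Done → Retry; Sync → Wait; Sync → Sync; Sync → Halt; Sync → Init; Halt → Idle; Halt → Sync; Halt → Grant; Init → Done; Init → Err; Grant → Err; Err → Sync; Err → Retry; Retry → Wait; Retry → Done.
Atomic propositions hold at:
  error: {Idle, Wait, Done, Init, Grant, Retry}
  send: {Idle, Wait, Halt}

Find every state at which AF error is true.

AF error: least fixpoint, start Z0 = {Idle, Wait, Done, Init, Grant, Retry}, add states with every successor in Z. Already a fixed point.
Sat(AF error) = {Idle, Wait, Done, Init, Grant, Retry}

{Idle, Wait, Done, Init, Grant, Retry}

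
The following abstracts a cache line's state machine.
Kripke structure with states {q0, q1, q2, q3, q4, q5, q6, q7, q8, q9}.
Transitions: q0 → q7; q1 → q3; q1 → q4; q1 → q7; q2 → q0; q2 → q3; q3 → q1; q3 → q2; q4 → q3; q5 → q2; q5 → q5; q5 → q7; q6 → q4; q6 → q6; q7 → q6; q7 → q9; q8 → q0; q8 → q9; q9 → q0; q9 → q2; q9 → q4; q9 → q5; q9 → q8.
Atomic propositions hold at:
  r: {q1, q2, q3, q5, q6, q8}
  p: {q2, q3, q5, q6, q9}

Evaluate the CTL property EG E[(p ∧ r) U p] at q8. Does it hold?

No

Sat(p ∧ r) = {q2, q3, q5, q6}
E[(p ∧ r) U p]: least fixpoint, start Z0 = Sat(p) = {q2, q3, q5, q6, q9}, add states in Sat(p ∧ r) with some successor in Z. Already a fixed point.
Sat(E[(p ∧ r) U p]) = {q2, q3, q5, q6, q9}
EG E[(p ∧ r) U p]: greatest fixpoint, start Z0 = {q2, q3, q5, q6, q9}, keep only states in Sat with some successor in Z. Already a fixed point.
Sat(EG E[(p ∧ r) U p]) = {q2, q3, q5, q6, q9}
q8 ∉ Sat(EG E[(p ∧ r) U p]) = {q2, q3, q5, q6, q9}, so the formula does not hold at q8.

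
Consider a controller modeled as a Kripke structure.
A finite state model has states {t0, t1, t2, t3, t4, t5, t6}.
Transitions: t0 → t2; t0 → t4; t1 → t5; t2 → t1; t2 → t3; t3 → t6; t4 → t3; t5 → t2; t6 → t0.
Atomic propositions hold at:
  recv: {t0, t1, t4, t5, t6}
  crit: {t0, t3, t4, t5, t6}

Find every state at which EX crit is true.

Sat(EX crit) = {s : some successor in {t0, t3, t4, t5, t6}} = {t0, t1, t2, t3, t4, t6}

{t0, t1, t2, t3, t4, t6}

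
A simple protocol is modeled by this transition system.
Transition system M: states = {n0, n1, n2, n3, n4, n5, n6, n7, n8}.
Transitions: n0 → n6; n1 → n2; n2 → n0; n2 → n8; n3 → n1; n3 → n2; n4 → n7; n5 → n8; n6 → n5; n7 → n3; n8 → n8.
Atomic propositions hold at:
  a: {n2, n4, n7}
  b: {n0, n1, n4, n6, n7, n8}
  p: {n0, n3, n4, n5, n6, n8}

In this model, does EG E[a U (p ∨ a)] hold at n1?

Sat(p ∨ a) = {n0, n2, n3, n4, n5, n6, n7, n8}
E[a U (p ∨ a)]: least fixpoint, start Z0 = Sat((p ∨ a)) = {n0, n2, n3, n4, n5, n6, n7, n8}, add states in Sat(a) with some successor in Z. Already a fixed point.
Sat(E[a U (p ∨ a)]) = {n0, n2, n3, n4, n5, n6, n7, n8}
EG E[a U (p ∨ a)]: greatest fixpoint, start Z0 = {n0, n2, n3, n4, n5, n6, n7, n8}, keep only states in Sat with some successor in Z. Already a fixed point.
Sat(EG E[a U (p ∨ a)]) = {n0, n2, n3, n4, n5, n6, n7, n8}
n1 ∉ Sat(EG E[a U (p ∨ a)]) = {n0, n2, n3, n4, n5, n6, n7, n8}, so the formula does not hold at n1.

No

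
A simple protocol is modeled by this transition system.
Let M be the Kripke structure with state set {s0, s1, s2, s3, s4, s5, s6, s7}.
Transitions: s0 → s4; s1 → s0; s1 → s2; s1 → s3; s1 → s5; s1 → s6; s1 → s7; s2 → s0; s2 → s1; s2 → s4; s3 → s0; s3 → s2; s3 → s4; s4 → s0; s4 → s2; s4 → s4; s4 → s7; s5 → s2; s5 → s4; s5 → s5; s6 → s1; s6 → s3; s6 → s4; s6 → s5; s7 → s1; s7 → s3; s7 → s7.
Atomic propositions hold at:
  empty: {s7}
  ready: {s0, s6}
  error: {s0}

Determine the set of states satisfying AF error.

AF error: least fixpoint, start Z0 = {s0}, add states with every successor in Z. Already a fixed point.
Sat(AF error) = {s0}

{s0}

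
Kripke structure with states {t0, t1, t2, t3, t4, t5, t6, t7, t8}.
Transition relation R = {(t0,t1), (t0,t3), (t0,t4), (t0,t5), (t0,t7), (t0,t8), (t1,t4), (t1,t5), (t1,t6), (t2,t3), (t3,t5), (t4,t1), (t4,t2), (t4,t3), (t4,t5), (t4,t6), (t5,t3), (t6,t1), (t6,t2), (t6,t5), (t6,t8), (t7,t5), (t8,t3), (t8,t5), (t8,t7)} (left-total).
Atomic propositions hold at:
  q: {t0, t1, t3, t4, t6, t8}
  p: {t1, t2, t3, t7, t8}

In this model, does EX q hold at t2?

Yes

Sat(EX q) = {s : some successor in {t0, t1, t3, t4, t6, t8}} = {t0, t1, t2, t4, t5, t6, t8}
t2 ∈ Sat(EX q) = {t0, t1, t2, t4, t5, t6, t8}, so the formula holds at t2.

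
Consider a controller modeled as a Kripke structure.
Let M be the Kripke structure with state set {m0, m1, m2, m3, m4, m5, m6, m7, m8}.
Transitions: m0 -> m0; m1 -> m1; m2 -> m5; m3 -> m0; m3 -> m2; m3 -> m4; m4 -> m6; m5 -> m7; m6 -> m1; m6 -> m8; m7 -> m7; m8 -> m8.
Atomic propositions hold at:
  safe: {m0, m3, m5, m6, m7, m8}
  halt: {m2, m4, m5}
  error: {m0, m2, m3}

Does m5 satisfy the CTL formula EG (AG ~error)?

Yes

Sat(~error) = {m1, m4, m5, m6, m7, m8}
AG ~error: greatest fixpoint, start Z0 = {m1, m4, m5, m6, m7, m8}, keep only states in Sat with every successor in Z. Already a fixed point.
Sat(AG ~error) = {m1, m4, m5, m6, m7, m8}
EG (AG ~error): greatest fixpoint, start Z0 = {m1, m4, m5, m6, m7, m8}, keep only states in Sat with some successor in Z. Already a fixed point.
Sat(EG (AG ~error)) = {m1, m4, m5, m6, m7, m8}
m5 ∈ Sat(EG (AG ~error)) = {m1, m4, m5, m6, m7, m8}, so the formula holds at m5.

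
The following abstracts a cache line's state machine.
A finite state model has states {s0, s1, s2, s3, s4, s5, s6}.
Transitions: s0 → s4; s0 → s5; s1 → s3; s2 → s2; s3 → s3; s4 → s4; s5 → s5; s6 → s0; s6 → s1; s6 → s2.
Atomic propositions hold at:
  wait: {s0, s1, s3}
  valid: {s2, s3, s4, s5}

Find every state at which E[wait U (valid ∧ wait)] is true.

{s1, s3}

Sat(valid ∧ wait) = {s3}
E[wait U (valid ∧ wait)]: least fixpoint, start Z0 = Sat((valid ∧ wait)) = {s3}, add states in Sat(wait) with some successor in Z. Z1 = {s1, s3}; fixed.
Sat(E[wait U (valid ∧ wait)]) = {s1, s3}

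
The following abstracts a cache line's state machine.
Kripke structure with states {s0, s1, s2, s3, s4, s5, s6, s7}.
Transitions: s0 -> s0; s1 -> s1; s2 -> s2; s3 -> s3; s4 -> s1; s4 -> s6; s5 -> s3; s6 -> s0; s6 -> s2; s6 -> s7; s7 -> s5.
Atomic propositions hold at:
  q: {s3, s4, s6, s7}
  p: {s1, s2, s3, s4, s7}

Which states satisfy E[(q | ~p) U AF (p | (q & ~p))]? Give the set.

Sat(~p) = {s0, s5, s6}
Sat(q | ~p) = {s0, s3, s4, s5, s6, s7}
Sat(q & ~p) = {s6}
Sat(p | (q & ~p)) = {s1, s2, s3, s4, s6, s7}
AF (p | (q & ~p)): least fixpoint, start Z0 = {s1, s2, s3, s4, s6, s7}, add states with every successor in Z. Z1 = {s1, s2, s3, s4, s5, s6, s7}; fixed.
Sat(AF (p | (q & ~p))) = {s1, s2, s3, s4, s5, s6, s7}
E[(q | ~p) U AF (p | (q & ~p))]: least fixpoint, start Z0 = Sat(AF (p | (q & ~p))) = {s1, s2, s3, s4, s5, s6, s7}, add states in Sat(q | ~p) with some successor in Z. Already a fixed point.
Sat(E[(q | ~p) U AF (p | (q & ~p))]) = {s1, s2, s3, s4, s5, s6, s7}

{s1, s2, s3, s4, s5, s6, s7}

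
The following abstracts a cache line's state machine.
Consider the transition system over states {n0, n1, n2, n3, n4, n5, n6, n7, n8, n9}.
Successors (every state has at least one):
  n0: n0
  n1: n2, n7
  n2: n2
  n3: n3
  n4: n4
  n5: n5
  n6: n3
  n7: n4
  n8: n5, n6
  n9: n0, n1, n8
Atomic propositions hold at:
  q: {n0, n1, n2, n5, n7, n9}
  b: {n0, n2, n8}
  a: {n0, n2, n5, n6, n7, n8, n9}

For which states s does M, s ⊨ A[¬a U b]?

{n0, n2, n8}

Sat(¬a) = {n1, n3, n4}
A[¬a U b]: least fixpoint, start Z0 = Sat(b) = {n0, n2, n8}, add states in Sat(¬a) with every successor in Z. Already a fixed point.
Sat(A[¬a U b]) = {n0, n2, n8}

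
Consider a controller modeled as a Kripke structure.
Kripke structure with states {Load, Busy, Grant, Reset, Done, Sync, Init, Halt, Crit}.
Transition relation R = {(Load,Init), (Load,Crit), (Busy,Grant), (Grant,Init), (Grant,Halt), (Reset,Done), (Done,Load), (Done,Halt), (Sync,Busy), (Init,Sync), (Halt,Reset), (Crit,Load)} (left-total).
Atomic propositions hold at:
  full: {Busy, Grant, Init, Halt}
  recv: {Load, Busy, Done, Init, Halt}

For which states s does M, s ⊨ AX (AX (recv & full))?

Sat(recv & full) = {Busy, Init, Halt}
Sat(AX (recv & full)) = {s : every successor in {Busy, Init, Halt}} = {Grant, Sync}
Sat(AX (AX (recv & full))) = {s : every successor in {Grant, Sync}} = {Busy, Init}

{Busy, Init}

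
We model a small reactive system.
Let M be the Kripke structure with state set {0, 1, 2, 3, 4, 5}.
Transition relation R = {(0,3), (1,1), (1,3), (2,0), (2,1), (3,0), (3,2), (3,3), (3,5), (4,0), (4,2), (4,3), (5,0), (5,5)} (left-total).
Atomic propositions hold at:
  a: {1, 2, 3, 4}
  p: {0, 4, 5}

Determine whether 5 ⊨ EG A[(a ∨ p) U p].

Yes

Sat(a ∨ p) = {0, 1, 2, 3, 4, 5}
A[(a ∨ p) U p]: least fixpoint, start Z0 = Sat(p) = {0, 4, 5}, add states in Sat(a ∨ p) with every successor in Z. Already a fixed point.
Sat(A[(a ∨ p) U p]) = {0, 4, 5}
EG A[(a ∨ p) U p]: greatest fixpoint, start Z0 = {0, 4, 5}, keep only states in Sat with some successor in Z. Z1 = {4, 5}; Z2 = {5}; fixed.
Sat(EG A[(a ∨ p) U p]) = {5}
5 ∈ Sat(EG A[(a ∨ p) U p]) = {5}, so the formula holds at 5.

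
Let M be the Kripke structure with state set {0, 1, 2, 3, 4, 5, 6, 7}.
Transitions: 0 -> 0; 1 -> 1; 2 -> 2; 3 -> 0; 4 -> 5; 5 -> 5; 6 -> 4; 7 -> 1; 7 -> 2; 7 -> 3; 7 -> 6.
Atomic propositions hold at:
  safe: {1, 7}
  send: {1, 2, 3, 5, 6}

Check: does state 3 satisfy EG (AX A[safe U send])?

No

A[safe U send]: least fixpoint, start Z0 = Sat(send) = {1, 2, 3, 5, 6}, add states in Sat(safe) with every successor in Z. Z1 = {1, 2, 3, 5, 6, 7}; fixed.
Sat(A[safe U send]) = {1, 2, 3, 5, 6, 7}
Sat(AX A[safe U send]) = {s : every successor in {1, 2, 3, 5, 6, 7}} = {1, 2, 4, 5, 7}
EG (AX A[safe U send]): greatest fixpoint, start Z0 = {1, 2, 4, 5, 7}, keep only states in Sat with some successor in Z. Already a fixed point.
Sat(EG (AX A[safe U send])) = {1, 2, 4, 5, 7}
3 ∉ Sat(EG (AX A[safe U send])) = {1, 2, 4, 5, 7}, so the formula does not hold at 3.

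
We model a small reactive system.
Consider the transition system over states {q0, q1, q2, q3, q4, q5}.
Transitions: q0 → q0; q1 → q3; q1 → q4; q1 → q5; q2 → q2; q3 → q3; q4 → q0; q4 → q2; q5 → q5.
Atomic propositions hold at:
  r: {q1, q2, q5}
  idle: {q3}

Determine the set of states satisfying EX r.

{q1, q2, q4, q5}

Sat(EX r) = {s : some successor in {q1, q2, q5}} = {q1, q2, q4, q5}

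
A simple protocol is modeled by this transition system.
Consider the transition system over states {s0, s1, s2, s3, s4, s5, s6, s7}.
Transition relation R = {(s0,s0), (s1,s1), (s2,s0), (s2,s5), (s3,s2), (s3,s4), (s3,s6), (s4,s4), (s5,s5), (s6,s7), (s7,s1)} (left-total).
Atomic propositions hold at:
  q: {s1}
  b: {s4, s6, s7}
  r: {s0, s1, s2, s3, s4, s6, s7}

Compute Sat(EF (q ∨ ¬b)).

Sat(¬b) = {s0, s1, s2, s3, s5}
Sat(q ∨ ¬b) = {s0, s1, s2, s3, s5}
EF (q ∨ ¬b): least fixpoint, start Z0 = {s0, s1, s2, s3, s5}, add states with some successor in Z. Z1 = {s0, s1, s2, s3, s5, s7}; Z2 = {s0, s1, s2, s3, s5, s6, s7}; fixed.
Sat(EF (q ∨ ¬b)) = {s0, s1, s2, s3, s5, s6, s7}

{s0, s1, s2, s3, s5, s6, s7}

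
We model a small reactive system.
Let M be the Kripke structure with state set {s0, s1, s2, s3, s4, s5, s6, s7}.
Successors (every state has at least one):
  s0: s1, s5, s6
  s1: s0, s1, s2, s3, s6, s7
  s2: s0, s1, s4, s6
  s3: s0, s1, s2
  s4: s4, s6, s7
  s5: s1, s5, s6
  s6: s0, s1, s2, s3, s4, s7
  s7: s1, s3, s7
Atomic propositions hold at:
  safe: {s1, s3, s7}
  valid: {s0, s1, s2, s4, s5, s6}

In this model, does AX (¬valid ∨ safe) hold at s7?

Yes

Sat(¬valid) = {s3, s7}
Sat(¬valid ∨ safe) = {s1, s3, s7}
Sat(AX (¬valid ∨ safe)) = {s : every successor in {s1, s3, s7}} = {s7}
s7 ∈ Sat(AX (¬valid ∨ safe)) = {s7}, so the formula holds at s7.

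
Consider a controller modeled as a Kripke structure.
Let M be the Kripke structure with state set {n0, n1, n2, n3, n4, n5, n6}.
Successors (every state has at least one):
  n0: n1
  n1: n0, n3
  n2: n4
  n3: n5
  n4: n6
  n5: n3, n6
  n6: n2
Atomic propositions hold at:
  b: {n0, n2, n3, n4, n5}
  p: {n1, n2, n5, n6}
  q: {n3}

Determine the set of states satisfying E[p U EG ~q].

Sat(~q) = {n0, n1, n2, n4, n5, n6}
EG ~q: greatest fixpoint, start Z0 = {n0, n1, n2, n4, n5, n6}, keep only states in Sat with some successor in Z. Already a fixed point.
Sat(EG ~q) = {n0, n1, n2, n4, n5, n6}
E[p U EG ~q]: least fixpoint, start Z0 = Sat(EG ~q) = {n0, n1, n2, n4, n5, n6}, add states in Sat(p) with some successor in Z. Already a fixed point.
Sat(E[p U EG ~q]) = {n0, n1, n2, n4, n5, n6}

{n0, n1, n2, n4, n5, n6}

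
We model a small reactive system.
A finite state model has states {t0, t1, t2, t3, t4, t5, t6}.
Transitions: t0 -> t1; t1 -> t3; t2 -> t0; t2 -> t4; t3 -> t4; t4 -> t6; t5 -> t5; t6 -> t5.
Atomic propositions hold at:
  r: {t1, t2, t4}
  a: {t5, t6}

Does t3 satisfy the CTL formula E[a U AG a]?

No

AG a: greatest fixpoint, start Z0 = {t5, t6}, keep only states in Sat with every successor in Z. Already a fixed point.
Sat(AG a) = {t5, t6}
E[a U AG a]: least fixpoint, start Z0 = Sat(AG a) = {t5, t6}, add states in Sat(a) with some successor in Z. Already a fixed point.
Sat(E[a U AG a]) = {t5, t6}
t3 ∉ Sat(E[a U AG a]) = {t5, t6}, so the formula does not hold at t3.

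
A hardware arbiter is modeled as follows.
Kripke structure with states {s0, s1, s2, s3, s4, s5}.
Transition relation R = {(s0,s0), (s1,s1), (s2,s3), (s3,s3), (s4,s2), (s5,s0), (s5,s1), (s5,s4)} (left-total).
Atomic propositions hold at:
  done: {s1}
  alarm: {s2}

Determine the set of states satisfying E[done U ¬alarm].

Sat(¬alarm) = {s0, s1, s3, s4, s5}
E[done U ¬alarm]: least fixpoint, start Z0 = Sat(¬alarm) = {s0, s1, s3, s4, s5}, add states in Sat(done) with some successor in Z. Already a fixed point.
Sat(E[done U ¬alarm]) = {s0, s1, s3, s4, s5}

{s0, s1, s3, s4, s5}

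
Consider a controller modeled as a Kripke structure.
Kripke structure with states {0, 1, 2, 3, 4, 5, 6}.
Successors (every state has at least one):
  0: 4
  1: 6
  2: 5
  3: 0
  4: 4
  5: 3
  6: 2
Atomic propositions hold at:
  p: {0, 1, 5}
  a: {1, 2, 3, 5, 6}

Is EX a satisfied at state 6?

Yes

Sat(EX a) = {s : some successor in {1, 2, 3, 5, 6}} = {1, 2, 5, 6}
6 ∈ Sat(EX a) = {1, 2, 5, 6}, so the formula holds at 6.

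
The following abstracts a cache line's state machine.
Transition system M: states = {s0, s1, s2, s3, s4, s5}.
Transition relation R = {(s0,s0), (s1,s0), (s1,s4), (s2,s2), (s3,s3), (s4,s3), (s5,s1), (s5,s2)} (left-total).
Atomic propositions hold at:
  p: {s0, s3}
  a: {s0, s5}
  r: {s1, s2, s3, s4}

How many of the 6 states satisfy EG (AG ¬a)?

3

Sat(¬a) = {s1, s2, s3, s4}
AG ¬a: greatest fixpoint, start Z0 = {s1, s2, s3, s4}, keep only states in Sat with every successor in Z. Z1 = {s2, s3, s4}; fixed.
Sat(AG ¬a) = {s2, s3, s4}
EG (AG ¬a): greatest fixpoint, start Z0 = {s2, s3, s4}, keep only states in Sat with some successor in Z. Already a fixed point.
Sat(EG (AG ¬a)) = {s2, s3, s4}
|Sat(EG (AG ¬a))| = |{s2, s3, s4}| = 3.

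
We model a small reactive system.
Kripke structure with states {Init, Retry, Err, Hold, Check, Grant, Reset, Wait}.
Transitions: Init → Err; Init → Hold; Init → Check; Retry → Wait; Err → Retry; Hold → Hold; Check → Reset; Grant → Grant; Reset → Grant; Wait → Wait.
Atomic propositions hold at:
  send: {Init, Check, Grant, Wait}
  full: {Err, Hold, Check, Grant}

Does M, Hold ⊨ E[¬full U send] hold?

No

Sat(¬full) = {Init, Retry, Reset, Wait}
E[¬full U send]: least fixpoint, start Z0 = Sat(send) = {Init, Check, Grant, Wait}, add states in Sat(¬full) with some successor in Z. Z1 = {Init, Retry, Check, Grant, Reset, Wait}; fixed.
Sat(E[¬full U send]) = {Init, Retry, Check, Grant, Reset, Wait}
Hold ∉ Sat(E[¬full U send]) = {Init, Retry, Check, Grant, Reset, Wait}, so the formula does not hold at Hold.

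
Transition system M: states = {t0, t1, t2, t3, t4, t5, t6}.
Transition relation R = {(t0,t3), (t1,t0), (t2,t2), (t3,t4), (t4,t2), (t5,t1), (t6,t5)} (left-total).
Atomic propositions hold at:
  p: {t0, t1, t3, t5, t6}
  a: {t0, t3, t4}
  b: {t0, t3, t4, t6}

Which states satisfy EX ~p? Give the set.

Sat(~p) = {t2, t4}
Sat(EX ~p) = {s : some successor in {t2, t4}} = {t2, t3, t4}

{t2, t3, t4}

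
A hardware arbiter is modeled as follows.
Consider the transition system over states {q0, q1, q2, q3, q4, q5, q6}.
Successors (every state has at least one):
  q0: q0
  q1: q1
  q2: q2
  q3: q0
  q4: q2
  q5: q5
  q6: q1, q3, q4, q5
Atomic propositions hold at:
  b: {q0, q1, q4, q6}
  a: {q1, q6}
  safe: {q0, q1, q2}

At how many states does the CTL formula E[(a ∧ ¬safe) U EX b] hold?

4

Sat(¬safe) = {q3, q4, q5, q6}
Sat(a ∧ ¬safe) = {q6}
Sat(EX b) = {s : some successor in {q0, q1, q4, q6}} = {q0, q1, q3, q6}
E[(a ∧ ¬safe) U EX b]: least fixpoint, start Z0 = Sat(EX b) = {q0, q1, q3, q6}, add states in Sat(a ∧ ¬safe) with some successor in Z. Already a fixed point.
Sat(E[(a ∧ ¬safe) U EX b]) = {q0, q1, q3, q6}
|Sat(E[(a ∧ ¬safe) U EX b])| = |{q0, q1, q3, q6}| = 4.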